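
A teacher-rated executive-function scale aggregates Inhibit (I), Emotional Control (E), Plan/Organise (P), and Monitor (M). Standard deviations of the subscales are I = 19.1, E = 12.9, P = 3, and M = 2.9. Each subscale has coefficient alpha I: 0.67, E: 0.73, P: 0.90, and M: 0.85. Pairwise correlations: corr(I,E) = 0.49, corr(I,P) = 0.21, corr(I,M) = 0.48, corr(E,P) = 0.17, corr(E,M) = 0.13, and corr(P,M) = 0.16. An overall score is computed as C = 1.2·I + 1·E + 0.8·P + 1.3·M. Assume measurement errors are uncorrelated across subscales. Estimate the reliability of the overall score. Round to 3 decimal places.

0.805

Var(C) = 1.2²·19.1² + 12.9² + 0.8²·3² + 1.3²·2.9² + 2·[1.2·19.1·12.9·0.49 + 0.96·19.1·3·0.21 + 1.56·19.1·2.9·0.48 + 0.8·12.9·3·0.17 + 1.3·12.9·2.9·0.13 + 1.04·3·2.9·0.16] = 711.709 + 421.876 = 1133.59.
Because errors are independent across components, Cov(Tᵢ,Tⱼ) = Cov(Xᵢ,Xⱼ); the off-diagonal part of the true-score variance is the same as above.
True-score variance = [1.2²·19.1²·0.67 + 12.9²·0.73 + 0.8²·3²·0.90 + 1.3²·2.9²·0.85] + 421.876 = 490.713 + 421.876 = 912.589.
Reliability = 912.589 / 1133.59 = 0.805.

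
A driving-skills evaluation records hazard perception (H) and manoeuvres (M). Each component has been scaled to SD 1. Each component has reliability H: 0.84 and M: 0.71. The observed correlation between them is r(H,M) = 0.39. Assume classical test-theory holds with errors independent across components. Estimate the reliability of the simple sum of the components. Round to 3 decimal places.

0.838

Var(H+M) = 2 + 2·[0.39] = 2 + 0.78 = 2.78.
Under uncorrelated errors the observed covariances equal the true-score covariances, so only the own-variance terms attenuate.
True-score variance = [0.84 + 0.71] + 0.78 = 1.55 + 0.78 = 2.33.
Reliability = 2.33 / 2.78 = 0.838.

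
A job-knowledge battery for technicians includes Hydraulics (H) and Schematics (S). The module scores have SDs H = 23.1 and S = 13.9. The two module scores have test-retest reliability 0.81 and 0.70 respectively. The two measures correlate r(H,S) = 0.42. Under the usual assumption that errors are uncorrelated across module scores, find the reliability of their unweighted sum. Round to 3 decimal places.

Var(H+S) = 23.1² + 13.9² + 2·[23.1·13.9·0.42] = 726.82 + 269.716 = 996.536.
Because errors are independent across components, Cov(Tᵢ,Tⱼ) = Cov(Xᵢ,Xⱼ); the off-diagonal part of the true-score variance is the same as above.
True-score variance = [23.1²·0.81 + 13.9²·0.70] + 269.716 = 567.471 + 269.716 = 837.187.
Reliability = 837.187 / 996.536 = 0.840.

0.840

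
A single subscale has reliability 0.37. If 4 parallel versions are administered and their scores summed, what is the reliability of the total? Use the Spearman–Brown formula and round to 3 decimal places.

0.701

ρ_k = kρ / (1 + (k−1)ρ) = 4·0.37 / (1 + 3·0.37) = 1.480 / 2.110 = 0.701.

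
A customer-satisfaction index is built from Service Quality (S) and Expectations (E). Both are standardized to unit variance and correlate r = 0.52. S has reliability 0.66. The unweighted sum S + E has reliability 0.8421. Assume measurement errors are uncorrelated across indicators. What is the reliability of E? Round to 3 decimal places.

0.860

Var(S+E) = 2 + 2·0.52 = 3.040.
True-score variance = ρ_S + ρ_E + 2·0.52, so 0.8421 = (0.66 + ρ_E + 1.04) / 3.040.
ρ_E = 0.8421·3.040 − 0.66 − 1.04 = 0.860.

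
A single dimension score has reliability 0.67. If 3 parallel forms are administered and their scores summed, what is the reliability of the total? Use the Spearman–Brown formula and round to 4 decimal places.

ρ_k = kρ / (1 + (k−1)ρ) = 3·0.67 / (1 + 2·0.67) = 2.010 / 2.340 = 0.8590.

0.8590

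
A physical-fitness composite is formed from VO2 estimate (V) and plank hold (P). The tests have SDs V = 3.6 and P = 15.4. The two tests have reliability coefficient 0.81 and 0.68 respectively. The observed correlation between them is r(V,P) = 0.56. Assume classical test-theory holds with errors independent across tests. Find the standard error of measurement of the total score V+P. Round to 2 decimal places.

8.85

Var(total) = 250.12 + 62.0928 = 312.213.
True-score variance = 171.766 + 62.0928 = 233.859, so reliability = 0.7490.
Error variance = 312.213 − 233.859 = 78.3536; SEM = √78.3536 = 8.85.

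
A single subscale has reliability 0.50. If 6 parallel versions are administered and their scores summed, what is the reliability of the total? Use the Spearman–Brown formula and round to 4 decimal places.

0.8571

ρ_k = kρ / (1 + (k−1)ρ) = 6·0.50 / (1 + 5·0.50) = 3.000 / 3.500 = 0.8571.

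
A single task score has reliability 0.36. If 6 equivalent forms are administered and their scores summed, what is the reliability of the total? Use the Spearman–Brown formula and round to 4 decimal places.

0.7714

ρ_k = kρ / (1 + (k−1)ρ) = 6·0.36 / (1 + 5·0.36) = 2.160 / 2.800 = 0.7714.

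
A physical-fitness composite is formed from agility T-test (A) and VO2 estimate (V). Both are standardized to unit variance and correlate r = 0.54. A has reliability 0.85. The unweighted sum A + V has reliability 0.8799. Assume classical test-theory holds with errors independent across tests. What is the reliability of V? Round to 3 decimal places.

0.780

Var(A+V) = 2 + 2·0.54 = 3.080.
True-score variance = ρ_A + ρ_V + 2·0.54, so 0.8799 = (0.85 + ρ_V + 1.08) / 3.080.
ρ_V = 0.8799·3.080 − 0.85 − 1.08 = 0.780.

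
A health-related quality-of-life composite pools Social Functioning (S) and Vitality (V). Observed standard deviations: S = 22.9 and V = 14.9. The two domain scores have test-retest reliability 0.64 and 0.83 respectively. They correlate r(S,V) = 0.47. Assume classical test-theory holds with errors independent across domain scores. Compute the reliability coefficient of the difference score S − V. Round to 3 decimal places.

0.468

Var(S−V) = 22.9² + 14.9² − 2·22.9·14.9·0.47 = 746.42 − 320.737 = 425.683.
Because errors are independent across components, Cov(Tᵢ,Tⱼ) = Cov(Xᵢ,Xⱼ); the off-diagonal part of the true-score variance is the same as above.
True-score variance = [22.9²·0.64 + 14.9²·0.83] − 320.737 = 519.891 − 320.737 = 199.153.
Reliability = 199.153 / 425.683 = 0.468.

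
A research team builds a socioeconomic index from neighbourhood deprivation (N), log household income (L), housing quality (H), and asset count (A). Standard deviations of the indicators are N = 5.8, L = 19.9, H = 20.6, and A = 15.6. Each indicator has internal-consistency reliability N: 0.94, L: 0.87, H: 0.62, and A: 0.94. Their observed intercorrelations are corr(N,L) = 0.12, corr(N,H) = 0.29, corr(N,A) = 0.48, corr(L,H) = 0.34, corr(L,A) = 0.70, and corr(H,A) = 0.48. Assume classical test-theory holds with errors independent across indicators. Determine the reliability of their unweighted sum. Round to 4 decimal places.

0.9004

Var(N+L+H+A) = 5.8² + 19.9² + 20.6² + 15.6² + 2·[5.8·19.9·0.12 + 5.8·20.6·0.29 + 5.8·15.6·0.48 + 19.9·20.6·0.34 + 19.9·15.6·0.70 + 20.6·15.6·0.48] = 1097.37 + 1205.74 = 2303.11.
Under uncorrelated errors the observed covariances equal the true-score covariances, so only the own-variance terms attenuate.
True-score variance = [5.8²·0.94 + 19.9²·0.87 + 20.6²·0.62 + 15.6²·0.94] + 1205.74 = 868.012 + 1205.74 = 2073.75.
Reliability = 2073.75 / 2303.11 = 0.9004.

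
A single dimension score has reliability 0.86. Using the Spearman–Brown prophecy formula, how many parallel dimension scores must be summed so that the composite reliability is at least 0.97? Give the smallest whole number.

k ≥ ρ*(1−ρ₁)/(ρ₁(1−ρ*)) = 0.97·0.14 / (0.86·0.03) = 5.264.
Smallest integer k = 6.

6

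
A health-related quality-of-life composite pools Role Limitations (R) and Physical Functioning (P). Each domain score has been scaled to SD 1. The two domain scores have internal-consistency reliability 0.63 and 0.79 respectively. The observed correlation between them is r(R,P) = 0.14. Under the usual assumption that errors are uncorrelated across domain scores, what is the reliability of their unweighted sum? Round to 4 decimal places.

Var(R+P) = 2 + 2·[0.14] = 2 + 0.28 = 2.28.
Under uncorrelated errors the observed covariances equal the true-score covariances, so only the own-variance terms attenuate.
True-score variance = [0.63 + 0.79] + 0.28 = 1.42 + 0.28 = 1.7.
Reliability = 1.7 / 2.28 = 0.7456.

0.7456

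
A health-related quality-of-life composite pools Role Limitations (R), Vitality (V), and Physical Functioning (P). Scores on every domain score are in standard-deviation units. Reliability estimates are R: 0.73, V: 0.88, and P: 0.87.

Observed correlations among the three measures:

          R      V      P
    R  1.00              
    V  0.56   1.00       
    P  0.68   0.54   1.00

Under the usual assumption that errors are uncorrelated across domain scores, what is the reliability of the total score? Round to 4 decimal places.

Var(R+V+P) = 3 + 2·[0.56 + 0.68 + 0.54] = 3 + 3.56 = 6.56.
Under uncorrelated errors the observed covariances equal the true-score covariances, so only the own-variance terms attenuate.
True-score variance = [0.73 + 0.88 + 0.87] + 3.56 = 2.48 + 3.56 = 6.04.
Reliability = 6.04 / 6.56 = 0.9207.

0.9207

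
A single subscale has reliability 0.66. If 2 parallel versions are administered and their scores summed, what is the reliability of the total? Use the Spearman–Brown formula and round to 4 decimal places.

0.7952

ρ_k = kρ / (1 + (k−1)ρ) = 2·0.66 / (1 + 1·0.66) = 1.320 / 1.660 = 0.7952.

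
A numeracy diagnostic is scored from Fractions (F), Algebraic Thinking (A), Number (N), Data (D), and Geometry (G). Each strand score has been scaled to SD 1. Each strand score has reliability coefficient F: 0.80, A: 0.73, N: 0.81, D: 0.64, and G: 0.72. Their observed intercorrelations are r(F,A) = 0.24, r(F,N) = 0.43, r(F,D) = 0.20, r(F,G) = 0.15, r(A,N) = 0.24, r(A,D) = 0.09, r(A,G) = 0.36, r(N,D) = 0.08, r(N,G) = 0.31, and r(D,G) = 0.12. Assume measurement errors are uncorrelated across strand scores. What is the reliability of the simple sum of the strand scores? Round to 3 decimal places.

Var(F+A+N+D+G) = 5 + 2·[0.24 + 0.43 + 0.20 + 0.15 + 0.24 + 0.09 + 0.36 + 0.08 + 0.31 + 0.12] = 5 + 4.44 = 9.44.
With uncorrelated errors the cross-covariances are all true-score covariance, so they carry over unchanged; only the diagonal terms shrink to ρᵢσᵢ².
True-score variance = [0.80 + 0.73 + 0.81 + 0.64 + 0.72] + 4.44 = 3.7 + 4.44 = 8.14.
Reliability = 8.14 / 9.44 = 0.862.

0.862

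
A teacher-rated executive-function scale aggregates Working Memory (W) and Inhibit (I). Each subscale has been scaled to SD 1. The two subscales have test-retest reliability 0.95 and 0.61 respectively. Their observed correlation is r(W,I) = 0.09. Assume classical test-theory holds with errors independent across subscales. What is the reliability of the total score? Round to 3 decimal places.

Var(W+I) = 2 + 2·[0.09] = 2 + 0.18 = 2.18.
Because errors are independent across components, Cov(Tᵢ,Tⱼ) = Cov(Xᵢ,Xⱼ); the off-diagonal part of the true-score variance is the same as above.
True-score variance = [0.95 + 0.61] + 0.18 = 1.56 + 0.18 = 1.74.
Reliability = 1.74 / 2.18 = 0.798.

0.798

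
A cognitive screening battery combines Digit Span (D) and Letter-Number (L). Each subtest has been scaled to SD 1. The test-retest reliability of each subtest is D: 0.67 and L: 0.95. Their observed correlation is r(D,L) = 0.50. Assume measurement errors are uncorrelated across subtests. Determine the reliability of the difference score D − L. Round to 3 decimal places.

Var(D−L) = 1 + 1 − 2·0.50 = 2 − 1 = 1.
Under uncorrelated errors the observed covariances equal the true-score covariances, so only the own-variance terms attenuate.
True-score variance = [0.67 + 0.95] − 1 = 1.62 − 1 = 0.62.
Reliability = 0.62 / 1 = 0.620.

0.620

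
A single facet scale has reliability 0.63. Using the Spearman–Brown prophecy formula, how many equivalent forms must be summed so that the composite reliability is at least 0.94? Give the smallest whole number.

k ≥ ρ*(1−ρ₁)/(ρ₁(1−ρ*)) = 0.94·0.37 / (0.63·0.06) = 9.201.
Smallest integer k = 10.

10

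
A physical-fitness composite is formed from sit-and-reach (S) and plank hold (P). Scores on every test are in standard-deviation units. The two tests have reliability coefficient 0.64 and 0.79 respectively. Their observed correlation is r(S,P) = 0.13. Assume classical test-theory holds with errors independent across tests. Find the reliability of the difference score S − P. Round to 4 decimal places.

Var(S−P) = 1 + 1 − 2·0.13 = 2 − 0.26 = 1.74.
With uncorrelated errors the cross-covariances are all true-score covariance, so they carry over unchanged; only the diagonal terms shrink to ρᵢσᵢ².
True-score variance = [0.64 + 0.79] − 0.26 = 1.43 − 0.26 = 1.17.
Reliability = 1.17 / 1.74 = 0.6724.

0.6724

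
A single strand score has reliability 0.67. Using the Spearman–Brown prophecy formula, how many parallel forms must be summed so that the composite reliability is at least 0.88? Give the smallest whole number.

k ≥ ρ*(1−ρ₁)/(ρ₁(1−ρ*)) = 0.88·0.33 / (0.67·0.12) = 3.612.
Smallest integer k = 4.

4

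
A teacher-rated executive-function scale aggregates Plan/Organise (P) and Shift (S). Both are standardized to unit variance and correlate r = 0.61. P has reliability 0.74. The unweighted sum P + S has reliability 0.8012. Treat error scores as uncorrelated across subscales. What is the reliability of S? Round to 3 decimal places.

Var(P+S) = 2 + 2·0.61 = 3.220.
True-score variance = ρ_P + ρ_S + 2·0.61, so 0.8012 = (0.74 + ρ_S + 1.22) / 3.220.
ρ_S = 0.8012·3.220 − 0.74 − 1.22 = 0.620.

0.620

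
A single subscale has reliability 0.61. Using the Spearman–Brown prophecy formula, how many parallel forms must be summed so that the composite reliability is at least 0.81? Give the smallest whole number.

3

k ≥ ρ*(1−ρ₁)/(ρ₁(1−ρ*)) = 0.81·0.39 / (0.61·0.19) = 2.726.
Smallest integer k = 3.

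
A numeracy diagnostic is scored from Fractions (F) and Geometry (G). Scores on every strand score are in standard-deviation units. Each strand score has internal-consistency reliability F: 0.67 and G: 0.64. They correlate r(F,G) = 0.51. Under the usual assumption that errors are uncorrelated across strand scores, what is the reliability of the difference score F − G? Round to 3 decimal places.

Var(F−G) = 1 + 1 − 2·0.51 = 2 − 1.02 = 0.98.
With uncorrelated errors the cross-covariances are all true-score covariance, so they carry over unchanged; only the diagonal terms shrink to ρᵢσᵢ².
True-score variance = [0.67 + 0.64] − 1.02 = 1.31 − 1.02 = 0.29.
Reliability = 0.29 / 0.98 = 0.296.

0.296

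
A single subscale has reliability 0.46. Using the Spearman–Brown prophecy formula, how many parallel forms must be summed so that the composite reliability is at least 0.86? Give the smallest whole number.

k ≥ ρ*(1−ρ₁)/(ρ₁(1−ρ*)) = 0.86·0.54 / (0.46·0.14) = 7.211.
Smallest integer k = 8.

8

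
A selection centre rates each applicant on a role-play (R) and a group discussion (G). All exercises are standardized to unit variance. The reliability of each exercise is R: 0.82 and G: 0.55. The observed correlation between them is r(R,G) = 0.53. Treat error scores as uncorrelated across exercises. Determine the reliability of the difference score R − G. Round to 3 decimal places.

Var(R−G) = 1 + 1 − 2·0.53 = 2 − 1.06 = 0.94.
With uncorrelated errors the cross-covariances are all true-score covariance, so they carry over unchanged; only the diagonal terms shrink to ρᵢσᵢ².
True-score variance = [0.82 + 0.55] − 1.06 = 1.37 − 1.06 = 0.31.
Reliability = 0.31 / 0.94 = 0.330.

0.330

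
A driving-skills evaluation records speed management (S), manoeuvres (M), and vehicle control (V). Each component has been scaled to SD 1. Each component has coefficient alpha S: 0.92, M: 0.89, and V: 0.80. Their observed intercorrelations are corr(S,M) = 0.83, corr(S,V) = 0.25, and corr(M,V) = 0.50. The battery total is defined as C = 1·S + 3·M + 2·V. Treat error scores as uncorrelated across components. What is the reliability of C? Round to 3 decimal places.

0.928

Var(C) = 1 + 3² + 2² + 2·[3·0.83 + 2·0.25 + 6·0.50] = 14 + 11.98 = 25.98.
With uncorrelated errors the cross-covariances are all true-score covariance, so they carry over unchanged; only the diagonal terms shrink to ρᵢσᵢ².
True-score variance = [0.92 + 3²·0.89 + 2²·0.80] + 11.98 = 12.13 + 11.98 = 24.11.
Reliability = 24.11 / 25.98 = 0.928.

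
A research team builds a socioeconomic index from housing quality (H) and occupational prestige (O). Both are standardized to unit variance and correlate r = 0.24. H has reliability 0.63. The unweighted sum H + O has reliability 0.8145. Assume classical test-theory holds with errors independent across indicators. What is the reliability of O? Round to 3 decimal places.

0.910

Var(H+O) = 2 + 2·0.24 = 2.480.
True-score variance = ρ_H + ρ_O + 2·0.24, so 0.8145 = (0.63 + ρ_O + 0.48) / 2.480.
ρ_O = 0.8145·2.480 − 0.63 − 0.48 = 0.910.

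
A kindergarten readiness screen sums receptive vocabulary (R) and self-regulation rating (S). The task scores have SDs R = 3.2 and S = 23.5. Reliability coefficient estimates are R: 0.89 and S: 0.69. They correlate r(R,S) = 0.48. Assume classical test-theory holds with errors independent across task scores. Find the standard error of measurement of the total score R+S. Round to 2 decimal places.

13.13

Var(total) = 562.49 + 72.192 = 634.682.
True-score variance = 390.166 + 72.192 = 462.358, so reliability = 0.7285.
Error variance = 634.682 − 462.358 = 172.324; SEM = √172.324 = 13.13.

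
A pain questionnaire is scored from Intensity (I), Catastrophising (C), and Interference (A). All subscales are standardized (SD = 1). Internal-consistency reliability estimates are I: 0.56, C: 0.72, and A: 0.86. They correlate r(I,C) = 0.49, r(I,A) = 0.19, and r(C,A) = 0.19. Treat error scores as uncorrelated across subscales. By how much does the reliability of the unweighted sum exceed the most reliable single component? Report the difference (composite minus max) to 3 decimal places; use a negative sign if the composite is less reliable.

Var(sum) = 3 + 1.74 = 4.74; true-score variance = 2.14 + 1.74 = 3.88; composite reliability = 0.8186.
Max component reliability = 0.8600.
Difference = 0.8186 − 0.8600 = -0.041.

-0.041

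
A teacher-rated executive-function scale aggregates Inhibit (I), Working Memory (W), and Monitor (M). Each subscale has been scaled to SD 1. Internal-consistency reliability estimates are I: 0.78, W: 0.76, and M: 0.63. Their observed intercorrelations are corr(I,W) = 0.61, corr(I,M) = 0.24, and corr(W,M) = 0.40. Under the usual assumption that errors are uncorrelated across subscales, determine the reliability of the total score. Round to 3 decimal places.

0.849

Var(I+W+M) = 3 + 2·[0.61 + 0.24 + 0.40] = 3 + 2.5 = 5.5.
With uncorrelated errors the cross-covariances are all true-score covariance, so they carry over unchanged; only the diagonal terms shrink to ρᵢσᵢ².
True-score variance = [0.78 + 0.76 + 0.63] + 2.5 = 2.17 + 2.5 = 4.67.
Reliability = 4.67 / 5.5 = 0.849.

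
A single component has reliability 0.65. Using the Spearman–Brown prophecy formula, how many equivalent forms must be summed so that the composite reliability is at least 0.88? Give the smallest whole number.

4

k ≥ ρ*(1−ρ₁)/(ρ₁(1−ρ*)) = 0.88·0.35 / (0.65·0.12) = 3.949.
Smallest integer k = 4.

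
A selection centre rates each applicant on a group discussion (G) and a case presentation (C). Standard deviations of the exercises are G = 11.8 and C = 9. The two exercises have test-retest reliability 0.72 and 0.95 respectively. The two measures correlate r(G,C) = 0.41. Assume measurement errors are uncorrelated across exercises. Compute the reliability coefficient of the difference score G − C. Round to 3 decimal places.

Var(G−C) = 11.8² + 9² − 2·11.8·9·0.41 = 220.24 − 87.084 = 133.156.
Under uncorrelated errors the observed covariances equal the true-score covariances, so only the own-variance terms attenuate.
True-score variance = [11.8²·0.72 + 9²·0.95] − 87.084 = 177.203 − 87.084 = 90.1188.
Reliability = 90.1188 / 133.156 = 0.677.

0.677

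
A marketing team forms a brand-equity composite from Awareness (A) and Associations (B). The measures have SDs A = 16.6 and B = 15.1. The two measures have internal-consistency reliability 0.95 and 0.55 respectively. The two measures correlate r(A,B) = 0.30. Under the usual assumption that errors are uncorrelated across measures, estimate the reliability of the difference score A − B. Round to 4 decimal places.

0.6705

Var(A−B) = 16.6² + 15.1² − 2·16.6·15.1·0.30 = 503.57 − 150.396 = 353.174.
Because errors are independent across components, Cov(Tᵢ,Tⱼ) = Cov(Xᵢ,Xⱼ); the off-diagonal part of the true-score variance is the same as above.
True-score variance = [16.6²·0.95 + 15.1²·0.55] − 150.396 = 387.188 − 150.396 = 236.792.
Reliability = 236.792 / 353.174 = 0.6705.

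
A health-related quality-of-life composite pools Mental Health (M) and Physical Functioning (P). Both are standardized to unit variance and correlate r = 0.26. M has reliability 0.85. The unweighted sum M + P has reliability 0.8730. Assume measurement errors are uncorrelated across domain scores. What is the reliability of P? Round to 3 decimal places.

Var(M+P) = 2 + 2·0.26 = 2.520.
True-score variance = ρ_M + ρ_P + 2·0.26, so 0.8730 = (0.85 + ρ_P + 0.52) / 2.520.
ρ_P = 0.8730·2.520 − 0.85 − 0.52 = 0.830.

0.830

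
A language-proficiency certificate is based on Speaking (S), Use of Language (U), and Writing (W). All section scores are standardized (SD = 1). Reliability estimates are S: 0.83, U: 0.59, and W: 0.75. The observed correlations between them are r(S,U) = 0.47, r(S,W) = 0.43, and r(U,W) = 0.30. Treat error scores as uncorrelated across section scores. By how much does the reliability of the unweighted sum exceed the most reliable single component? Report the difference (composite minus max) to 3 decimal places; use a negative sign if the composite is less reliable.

Var(sum) = 3 + 2.4 = 5.4; true-score variance = 2.17 + 2.4 = 4.57; composite reliability = 0.8463.
Max component reliability = 0.8300.
Difference = 0.8463 − 0.8300 = 0.016.

0.016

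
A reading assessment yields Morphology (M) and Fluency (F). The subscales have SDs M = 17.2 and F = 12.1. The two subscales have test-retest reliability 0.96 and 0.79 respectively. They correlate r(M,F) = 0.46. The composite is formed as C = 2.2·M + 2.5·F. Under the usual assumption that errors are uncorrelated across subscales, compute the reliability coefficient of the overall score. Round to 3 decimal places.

Var(C) = 2.2²·17.2² + 2.5²·12.1² + 2·[5.5·17.2·12.1·0.46] = 2346.93 + 1053.09 = 3400.02.
Under uncorrelated errors the observed covariances equal the true-score covariances, so only the own-variance terms attenuate.
True-score variance = [2.2²·17.2²·0.96 + 2.5²·12.1²·0.79] + 1053.09 = 2097.49 + 1053.09 = 3150.58.
Reliability = 3150.58 / 3400.02 = 0.927.

0.927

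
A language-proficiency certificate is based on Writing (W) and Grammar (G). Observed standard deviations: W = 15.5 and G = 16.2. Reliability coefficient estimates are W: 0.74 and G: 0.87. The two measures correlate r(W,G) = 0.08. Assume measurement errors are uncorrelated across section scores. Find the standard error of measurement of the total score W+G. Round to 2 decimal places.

Var(total) = 502.69 + 40.176 = 542.866.
True-score variance = 406.108 + 40.176 = 446.284, so reliability = 0.8221.
Error variance = 542.866 − 446.284 = 96.5822; SEM = √96.5822 = 9.83.

9.83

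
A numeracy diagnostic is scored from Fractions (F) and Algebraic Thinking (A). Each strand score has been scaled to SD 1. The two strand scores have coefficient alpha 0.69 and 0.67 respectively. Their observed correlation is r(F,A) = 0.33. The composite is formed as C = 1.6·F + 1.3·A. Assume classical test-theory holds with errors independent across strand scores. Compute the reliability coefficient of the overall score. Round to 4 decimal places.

Var(C) = 1.6² + 1.3² + 2·[2.08·0.33] = 4.25 + 1.3728 = 5.6228.
With uncorrelated errors the cross-covariances are all true-score covariance, so they carry over unchanged; only the diagonal terms shrink to ρᵢσᵢ².
True-score variance = [1.6²·0.69 + 1.3²·0.67] + 1.3728 = 2.8987 + 1.3728 = 4.2715.
Reliability = 4.2715 / 5.6228 = 0.7597.

0.7597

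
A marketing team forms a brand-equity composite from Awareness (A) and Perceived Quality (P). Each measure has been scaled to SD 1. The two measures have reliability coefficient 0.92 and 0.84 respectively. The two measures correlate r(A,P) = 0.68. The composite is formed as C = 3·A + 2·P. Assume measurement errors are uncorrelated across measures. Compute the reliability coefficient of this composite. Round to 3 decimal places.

0.936

Var(C) = 3² + 2² + 2·[6·0.68] = 13 + 8.16 = 21.16.
With uncorrelated errors the cross-covariances are all true-score covariance, so they carry over unchanged; only the diagonal terms shrink to ρᵢσᵢ².
True-score variance = [3²·0.92 + 2²·0.84] + 8.16 = 11.64 + 8.16 = 19.8.
Reliability = 19.8 / 21.16 = 0.936.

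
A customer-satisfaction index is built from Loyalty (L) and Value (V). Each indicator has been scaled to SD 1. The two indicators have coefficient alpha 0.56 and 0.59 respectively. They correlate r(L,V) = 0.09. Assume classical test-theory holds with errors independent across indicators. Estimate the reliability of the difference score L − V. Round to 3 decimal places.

0.533

Var(L−V) = 1 + 1 − 2·0.09 = 2 − 0.18 = 1.82.
With uncorrelated errors the cross-covariances are all true-score covariance, so they carry over unchanged; only the diagonal terms shrink to ρᵢσᵢ².
True-score variance = [0.56 + 0.59] − 0.18 = 1.15 − 0.18 = 0.97.
Reliability = 0.97 / 1.82 = 0.533.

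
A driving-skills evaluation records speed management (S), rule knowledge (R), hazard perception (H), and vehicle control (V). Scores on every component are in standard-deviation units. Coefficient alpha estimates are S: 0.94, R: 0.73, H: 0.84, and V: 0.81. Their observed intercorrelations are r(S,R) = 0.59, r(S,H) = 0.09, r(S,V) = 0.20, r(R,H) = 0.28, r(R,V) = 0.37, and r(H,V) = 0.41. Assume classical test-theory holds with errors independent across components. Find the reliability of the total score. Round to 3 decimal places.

Var(S+R+H+V) = 4 + 2·[0.59 + 0.09 + 0.20 + 0.28 + 0.37 + 0.41] = 4 + 3.88 = 7.88.
Under uncorrelated errors the observed covariances equal the true-score covariances, so only the own-variance terms attenuate.
True-score variance = [0.94 + 0.73 + 0.84 + 0.81] + 3.88 = 3.32 + 3.88 = 7.2.
Reliability = 7.2 / 7.88 = 0.914.

0.914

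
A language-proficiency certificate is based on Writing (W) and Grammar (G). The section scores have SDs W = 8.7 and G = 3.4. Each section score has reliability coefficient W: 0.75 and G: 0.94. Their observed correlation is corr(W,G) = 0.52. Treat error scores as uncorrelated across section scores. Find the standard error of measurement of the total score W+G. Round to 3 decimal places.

4.429

Var(total) = 87.25 + 30.7632 = 118.013.
True-score variance = 67.6339 + 30.7632 = 98.3971, so reliability = 0.8338.
Error variance = 118.013 − 98.3971 = 19.6161; SEM = √19.6161 = 4.429.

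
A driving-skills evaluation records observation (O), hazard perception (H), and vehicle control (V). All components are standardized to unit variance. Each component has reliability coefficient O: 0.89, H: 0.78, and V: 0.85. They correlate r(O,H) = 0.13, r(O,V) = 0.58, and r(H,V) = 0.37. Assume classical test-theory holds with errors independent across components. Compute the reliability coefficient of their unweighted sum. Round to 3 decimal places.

0.907

Var(O+H+V) = 3 + 2·[0.13 + 0.58 + 0.37] = 3 + 2.16 = 5.16.
With uncorrelated errors the cross-covariances are all true-score covariance, so they carry over unchanged; only the diagonal terms shrink to ρᵢσᵢ².
True-score variance = [0.89 + 0.78 + 0.85] + 2.16 = 2.52 + 2.16 = 4.68.
Reliability = 4.68 / 5.16 = 0.907.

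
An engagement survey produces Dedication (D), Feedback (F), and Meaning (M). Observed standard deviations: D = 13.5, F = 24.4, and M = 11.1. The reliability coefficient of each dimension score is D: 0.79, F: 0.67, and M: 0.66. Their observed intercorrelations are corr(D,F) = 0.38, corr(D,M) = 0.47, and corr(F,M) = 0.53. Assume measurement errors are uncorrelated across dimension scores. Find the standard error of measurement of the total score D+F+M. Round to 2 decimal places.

16.63

Var(total) = 900.82 + 678.293 = 1579.11.
True-score variance = 624.187 + 678.293 = 1302.48, so reliability = 0.8248.
Error variance = 1579.11 − 1302.48 = 276.633; SEM = √276.633 = 16.63.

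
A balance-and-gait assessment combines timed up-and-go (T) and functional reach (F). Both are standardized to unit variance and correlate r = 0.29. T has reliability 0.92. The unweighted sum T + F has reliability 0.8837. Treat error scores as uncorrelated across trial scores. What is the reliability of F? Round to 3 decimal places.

Var(T+F) = 2 + 2·0.29 = 2.580.
True-score variance = ρ_T + ρ_F + 2·0.29, so 0.8837 = (0.92 + ρ_F + 0.58) / 2.580.
ρ_F = 0.8837·2.580 − 0.92 − 0.58 = 0.780.

0.780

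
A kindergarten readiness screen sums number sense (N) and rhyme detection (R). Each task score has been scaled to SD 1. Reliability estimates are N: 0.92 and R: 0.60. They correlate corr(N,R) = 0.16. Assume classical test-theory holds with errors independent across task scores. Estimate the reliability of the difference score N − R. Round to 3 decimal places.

0.714

Var(N−R) = 1 + 1 − 2·0.16 = 2 − 0.32 = 1.68.
With uncorrelated errors the cross-covariances are all true-score covariance, so they carry over unchanged; only the diagonal terms shrink to ρᵢσᵢ².
True-score variance = [0.92 + 0.60] − 0.32 = 1.52 − 0.32 = 1.2.
Reliability = 1.2 / 1.68 = 0.714.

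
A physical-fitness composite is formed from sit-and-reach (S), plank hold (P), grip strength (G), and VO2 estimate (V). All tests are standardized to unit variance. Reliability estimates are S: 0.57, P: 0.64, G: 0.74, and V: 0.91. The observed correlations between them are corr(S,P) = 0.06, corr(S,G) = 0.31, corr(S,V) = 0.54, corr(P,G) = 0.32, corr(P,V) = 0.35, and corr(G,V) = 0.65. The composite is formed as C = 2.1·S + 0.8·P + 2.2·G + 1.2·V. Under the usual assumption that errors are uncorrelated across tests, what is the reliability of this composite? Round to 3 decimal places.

0.843

Var(C) = 2.1² + 0.8² + 2.2² + 1.2² + 2·[1.68·0.06 + 4.62·0.31 + 2.52·0.54 + 1.76·0.32 + 0.96·0.35 + 2.64·0.65] = 11.33 + 11.018 = 22.348.
Under uncorrelated errors the observed covariances equal the true-score covariances, so only the own-variance terms attenuate.
True-score variance = [2.1²·0.57 + 0.8²·0.64 + 2.2²·0.74 + 1.2²·0.91] + 11.018 = 7.8153 + 11.018 = 18.8333.
Reliability = 18.8333 / 22.348 = 0.843.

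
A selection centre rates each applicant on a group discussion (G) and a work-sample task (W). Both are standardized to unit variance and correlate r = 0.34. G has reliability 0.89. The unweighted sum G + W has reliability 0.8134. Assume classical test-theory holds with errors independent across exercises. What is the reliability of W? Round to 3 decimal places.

0.610

Var(G+W) = 2 + 2·0.34 = 2.680.
True-score variance = ρ_G + ρ_W + 2·0.34, so 0.8134 = (0.89 + ρ_W + 0.68) / 2.680.
ρ_W = 0.8134·2.680 − 0.89 − 0.68 = 0.610.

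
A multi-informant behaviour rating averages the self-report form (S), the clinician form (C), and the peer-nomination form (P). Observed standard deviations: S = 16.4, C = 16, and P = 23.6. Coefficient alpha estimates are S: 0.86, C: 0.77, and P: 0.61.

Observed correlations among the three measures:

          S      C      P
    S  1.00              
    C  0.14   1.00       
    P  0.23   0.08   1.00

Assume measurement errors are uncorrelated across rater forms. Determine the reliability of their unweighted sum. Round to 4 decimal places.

Var(S+C+P) = 16.4² + 16² + 23.6² + 2·[16.4·16·0.14 + 16.4·23.6·0.23 + 16·23.6·0.08] = 1081.92 + 311.926 = 1393.85.
With uncorrelated errors the cross-covariances are all true-score covariance, so they carry over unchanged; only the diagonal terms shrink to ρᵢσᵢ².
True-score variance = [16.4²·0.86 + 16²·0.77 + 23.6²·0.61] + 311.926 = 768.171 + 311.926 = 1080.1.
Reliability = 1080.1 / 1393.85 = 0.7749.

0.7749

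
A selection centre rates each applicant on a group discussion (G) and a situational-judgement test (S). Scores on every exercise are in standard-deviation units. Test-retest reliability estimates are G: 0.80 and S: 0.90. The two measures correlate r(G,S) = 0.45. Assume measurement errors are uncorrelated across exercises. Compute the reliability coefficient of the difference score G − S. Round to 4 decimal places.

Var(G−S) = 1 + 1 − 2·0.45 = 2 − 0.9 = 1.1.
Under uncorrelated errors the observed covariances equal the true-score covariances, so only the own-variance terms attenuate.
True-score variance = [0.80 + 0.90] − 0.9 = 1.7 − 0.9 = 0.8.
Reliability = 0.8 / 1.1 = 0.7273.

0.7273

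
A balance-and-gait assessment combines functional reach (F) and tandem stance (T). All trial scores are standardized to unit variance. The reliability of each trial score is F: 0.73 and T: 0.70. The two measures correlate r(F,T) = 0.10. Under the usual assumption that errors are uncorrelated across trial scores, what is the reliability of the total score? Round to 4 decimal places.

0.7409

Var(F+T) = 2 + 2·[0.10] = 2 + 0.2 = 2.2.
Because errors are independent across components, Cov(Tᵢ,Tⱼ) = Cov(Xᵢ,Xⱼ); the off-diagonal part of the true-score variance is the same as above.
True-score variance = [0.73 + 0.70] + 0.2 = 1.43 + 0.2 = 1.63.
Reliability = 1.63 / 2.2 = 0.7409.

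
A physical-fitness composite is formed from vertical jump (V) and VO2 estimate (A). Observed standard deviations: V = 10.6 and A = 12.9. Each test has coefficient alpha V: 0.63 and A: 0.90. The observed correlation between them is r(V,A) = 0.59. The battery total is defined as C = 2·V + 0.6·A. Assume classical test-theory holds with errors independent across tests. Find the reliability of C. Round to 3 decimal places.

Var(C) = 2²·10.6² + 0.6²·12.9² + 2·[1.2·10.6·12.9·0.59] = 509.348 + 193.624 = 702.971.
Under uncorrelated errors the observed covariances equal the true-score covariances, so only the own-variance terms attenuate.
True-score variance = [2²·10.6²·0.63 + 0.6²·12.9²·0.90] + 193.624 = 337.064 + 193.624 = 530.688.
Reliability = 530.688 / 702.971 = 0.755.

0.755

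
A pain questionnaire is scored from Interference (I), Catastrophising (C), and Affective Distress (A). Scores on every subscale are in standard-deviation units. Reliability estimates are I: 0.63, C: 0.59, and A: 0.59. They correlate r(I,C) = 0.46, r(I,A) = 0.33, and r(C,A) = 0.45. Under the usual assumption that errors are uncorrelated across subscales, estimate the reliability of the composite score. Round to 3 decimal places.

0.783

Var(I+C+A) = 3 + 2·[0.46 + 0.33 + 0.45] = 3 + 2.48 = 5.48.
Under uncorrelated errors the observed covariances equal the true-score covariances, so only the own-variance terms attenuate.
True-score variance = [0.63 + 0.59 + 0.59] + 2.48 = 1.81 + 2.48 = 4.29.
Reliability = 4.29 / 5.48 = 0.783.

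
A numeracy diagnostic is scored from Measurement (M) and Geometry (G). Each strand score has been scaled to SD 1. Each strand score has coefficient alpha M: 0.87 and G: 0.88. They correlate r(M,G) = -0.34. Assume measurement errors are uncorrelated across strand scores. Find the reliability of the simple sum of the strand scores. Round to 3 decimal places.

Var(M+G) = 2 + 2·[(-0.34)] = 2 − 0.68 = 1.32.
Because errors are independent across components, Cov(Tᵢ,Tⱼ) = Cov(Xᵢ,Xⱼ); the off-diagonal part of the true-score variance is the same as above.
True-score variance = [0.87 + 0.88] − 0.68 = 1.75 − 0.68 = 1.07.
Reliability = 1.07 / 1.32 = 0.811.

0.811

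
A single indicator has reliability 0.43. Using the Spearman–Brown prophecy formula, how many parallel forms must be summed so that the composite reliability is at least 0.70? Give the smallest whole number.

4

k ≥ ρ*(1−ρ₁)/(ρ₁(1−ρ*)) = 0.70·0.57 / (0.43·0.30) = 3.093.
Smallest integer k = 4.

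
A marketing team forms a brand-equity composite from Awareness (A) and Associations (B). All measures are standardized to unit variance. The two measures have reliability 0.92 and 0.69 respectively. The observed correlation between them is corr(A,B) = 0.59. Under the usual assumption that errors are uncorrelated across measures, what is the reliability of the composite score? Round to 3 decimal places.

0.877

Var(A+B) = 2 + 2·[0.59] = 2 + 1.18 = 3.18.
With uncorrelated errors the cross-covariances are all true-score covariance, so they carry over unchanged; only the diagonal terms shrink to ρᵢσᵢ².
True-score variance = [0.92 + 0.69] + 1.18 = 1.61 + 1.18 = 2.79.
Reliability = 2.79 / 3.18 = 0.877.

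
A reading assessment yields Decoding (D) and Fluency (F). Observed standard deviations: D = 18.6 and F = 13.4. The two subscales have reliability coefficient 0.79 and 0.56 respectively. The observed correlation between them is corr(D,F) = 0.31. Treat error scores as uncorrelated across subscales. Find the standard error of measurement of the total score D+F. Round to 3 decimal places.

12.315

Var(total) = 525.52 + 154.529 = 680.049.
True-score variance = 373.862 + 154.529 = 528.391, so reliability = 0.7770.
Error variance = 680.049 − 528.391 = 151.658; SEM = √151.658 = 12.315.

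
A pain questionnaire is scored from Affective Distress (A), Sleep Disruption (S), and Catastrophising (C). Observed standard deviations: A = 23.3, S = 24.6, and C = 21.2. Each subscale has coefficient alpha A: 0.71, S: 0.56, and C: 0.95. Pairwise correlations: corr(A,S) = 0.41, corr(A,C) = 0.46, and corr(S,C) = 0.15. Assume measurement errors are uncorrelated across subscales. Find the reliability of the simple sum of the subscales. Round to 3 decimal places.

0.833

Var(A+S+C) = 23.3² + 24.6² + 21.2² + 2·[23.3·24.6·0.41 + 23.3·21.2·0.46 + 24.6·21.2·0.15] = 1597.49 + 1080.91 = 2678.4.
Under uncorrelated errors the observed covariances equal the true-score covariances, so only the own-variance terms attenuate.
True-score variance = [23.3²·0.71 + 24.6²·0.56 + 21.2²·0.95] + 1080.91 = 1151.31 + 1080.91 = 2232.22.
Reliability = 2232.22 / 2678.4 = 0.833.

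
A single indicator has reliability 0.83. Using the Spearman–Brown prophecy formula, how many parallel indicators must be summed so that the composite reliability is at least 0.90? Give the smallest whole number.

k ≥ ρ*(1−ρ₁)/(ρ₁(1−ρ*)) = 0.90·0.17 / (0.83·0.10) = 1.843.
Smallest integer k = 2.

2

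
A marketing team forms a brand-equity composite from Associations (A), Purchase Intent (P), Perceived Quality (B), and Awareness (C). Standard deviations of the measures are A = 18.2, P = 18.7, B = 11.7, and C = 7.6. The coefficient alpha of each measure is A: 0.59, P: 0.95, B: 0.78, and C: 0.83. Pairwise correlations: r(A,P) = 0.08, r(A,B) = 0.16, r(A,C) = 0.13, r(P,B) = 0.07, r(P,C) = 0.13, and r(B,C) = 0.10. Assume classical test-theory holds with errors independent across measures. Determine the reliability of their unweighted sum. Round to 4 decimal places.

Var(A+P+B+C) = 18.2² + 18.7² + 11.7² + 7.6² + 2·[18.2·18.7·0.08 + 18.2·11.7·0.16 + 18.2·7.6·0.13 + 18.7·11.7·0.07 + 18.7·7.6·0.13 + 11.7·7.6·0.10] = 875.58 + 243.924 = 1119.5.
Under uncorrelated errors the observed covariances equal the true-score covariances, so only the own-variance terms attenuate.
True-score variance = [18.2²·0.59 + 18.7²·0.95 + 11.7²·0.78 + 7.6²·0.83] + 243.924 = 682.352 + 243.924 = 926.276.
Reliability = 926.276 / 1119.5 = 0.8274.

0.8274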